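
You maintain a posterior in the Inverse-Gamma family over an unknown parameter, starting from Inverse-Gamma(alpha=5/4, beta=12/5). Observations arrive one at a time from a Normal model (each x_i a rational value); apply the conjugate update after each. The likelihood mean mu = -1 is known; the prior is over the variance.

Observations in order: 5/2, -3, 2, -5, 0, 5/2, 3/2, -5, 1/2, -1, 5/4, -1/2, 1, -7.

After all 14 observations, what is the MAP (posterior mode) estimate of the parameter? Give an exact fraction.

10329/1480

obs 1: x=5/2 → posterior Inverse-Gamma(7/4, 341/40)
obs 2: x=-3 → posterior Inverse-Gamma(9/4, 421/40)
obs 3: x=2 → posterior Inverse-Gamma(11/4, 601/40)
obs 4: x=-5 → posterior Inverse-Gamma(13/4, 921/40)
obs 5: x=0 → posterior Inverse-Gamma(15/4, 941/40)
obs 6: x=5/2 → posterior Inverse-Gamma(17/4, 593/20)
obs 7: x=3/2 → posterior Inverse-Gamma(19/4, 1311/40)
obs 8: x=-5 → posterior Inverse-Gamma(21/4, 1631/40)
obs 9: x=1/2 → posterior Inverse-Gamma(23/4, 419/10)
obs 10: x=-1 → posterior Inverse-Gamma(25/4, 419/10)
obs 11: x=5/4 → posterior Inverse-Gamma(27/4, 7109/160)
obs 12: x=-1/2 → posterior Inverse-Gamma(29/4, 7129/160)
obs 13: x=1 → posterior Inverse-Gamma(31/4, 7449/160)
obs 14: x=-7 → posterior Inverse-Gamma(33/4, 10329/160)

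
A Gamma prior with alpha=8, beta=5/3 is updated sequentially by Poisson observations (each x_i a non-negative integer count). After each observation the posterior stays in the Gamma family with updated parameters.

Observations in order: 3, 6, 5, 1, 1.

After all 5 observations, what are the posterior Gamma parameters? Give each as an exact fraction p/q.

alpha=24, beta=20/3

obs 1: x=3 → posterior Gamma(11, 8/3)
obs 2: x=6 → posterior Gamma(17, 11/3)
obs 3: x=5 → posterior Gamma(22, 14/3)
obs 4: x=1 → posterior Gamma(23, 17/3)
obs 5: x=1 → posterior Gamma(24, 20/3)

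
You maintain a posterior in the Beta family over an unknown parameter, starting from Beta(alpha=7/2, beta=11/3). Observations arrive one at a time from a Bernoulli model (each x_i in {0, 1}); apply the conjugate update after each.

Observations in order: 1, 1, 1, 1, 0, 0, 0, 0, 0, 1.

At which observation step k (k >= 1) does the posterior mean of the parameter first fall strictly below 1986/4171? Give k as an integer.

k = 9

obs 1: x=1 → posterior Beta(9/2, 11/3)
obs 2: x=1 → posterior Beta(11/2, 11/3)
obs 3: x=1 → posterior Beta(13/2, 11/3)
obs 4: x=1 → posterior Beta(15/2, 11/3)
obs 5: x=0 → posterior Beta(15/2, 14/3)
obs 6: x=0 → posterior Beta(15/2, 17/3)
obs 7: x=0 → posterior Beta(15/2, 20/3)
obs 8: x=0 → posterior Beta(15/2, 23/3)
obs 9: x=0 → posterior Beta(15/2, 26/3)
obs 10: x=1 → posterior Beta(17/2, 26/3)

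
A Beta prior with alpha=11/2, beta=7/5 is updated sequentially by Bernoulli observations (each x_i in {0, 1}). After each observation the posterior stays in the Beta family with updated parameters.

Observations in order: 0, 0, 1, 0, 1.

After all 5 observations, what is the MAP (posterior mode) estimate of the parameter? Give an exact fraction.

obs 1: x=0 → posterior Beta(11/2, 12/5)
obs 2: x=0 → posterior Beta(11/2, 17/5)
obs 3: x=1 → posterior Beta(13/2, 17/5)
obs 4: x=0 → posterior Beta(13/2, 22/5)
obs 5: x=1 → posterior Beta(15/2, 22/5)

65/99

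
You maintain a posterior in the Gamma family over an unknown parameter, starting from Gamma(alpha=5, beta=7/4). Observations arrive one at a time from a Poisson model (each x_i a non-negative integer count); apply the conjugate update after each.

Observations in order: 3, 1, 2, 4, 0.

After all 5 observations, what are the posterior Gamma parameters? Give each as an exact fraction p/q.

alpha=15, beta=27/4

obs 1: x=3 → posterior Gamma(8, 11/4)
obs 2: x=1 → posterior Gamma(9, 15/4)
obs 3: x=2 → posterior Gamma(11, 19/4)
obs 4: x=4 → posterior Gamma(15, 23/4)
obs 5: x=0 → posterior Gamma(15, 27/4)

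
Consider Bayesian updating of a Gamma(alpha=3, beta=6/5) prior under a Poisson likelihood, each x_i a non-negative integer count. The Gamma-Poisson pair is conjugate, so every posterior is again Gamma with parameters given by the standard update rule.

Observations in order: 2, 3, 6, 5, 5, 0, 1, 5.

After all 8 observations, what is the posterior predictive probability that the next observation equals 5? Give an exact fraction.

1301545436488107166075896050428130327059214663208140800000/11412636563310020535312676286442850798092856895120599404201

obs 1: x=2 → posterior Gamma(5, 11/5)
obs 2: x=3 → posterior Gamma(8, 16/5)
obs 3: x=6 → posterior Gamma(14, 21/5)
obs 4: x=5 → posterior Gamma(19, 26/5)
obs 5: x=5 → posterior Gamma(24, 31/5)
obs 6: x=0 → posterior Gamma(24, 36/5)
obs 7: x=1 → posterior Gamma(25, 41/5)
obs 8: x=5 → posterior Gamma(30, 46/5)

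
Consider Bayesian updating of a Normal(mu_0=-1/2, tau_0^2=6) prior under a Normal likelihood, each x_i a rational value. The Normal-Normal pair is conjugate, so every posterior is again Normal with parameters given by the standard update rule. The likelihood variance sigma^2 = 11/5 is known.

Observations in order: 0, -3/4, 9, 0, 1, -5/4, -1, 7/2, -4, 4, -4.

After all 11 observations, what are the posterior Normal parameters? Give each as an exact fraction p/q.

mu_0=379/682, tau_0^2=6/31

obs 1: x=0 → posterior Normal(-11/82, 66/41)
obs 2: x=-3/4 → posterior Normal(-28/71, 66/71)
obs 3: x=9 → posterior Normal(242/101, 66/101)
obs 4: x=0 → posterior Normal(242/131, 66/131)
obs 5: x=1 → posterior Normal(272/161, 66/161)
obs 6: x=-5/4 → posterior Normal(469/382, 66/191)
obs 7: x=-1 → posterior Normal(409/442, 66/221)
obs 8: x=7/2 → posterior Normal(619/502, 66/251)
obs 9: x=-4 → posterior Normal(379/562, 66/281)
obs 10: x=4 → posterior Normal(619/622, 66/311)
obs 11: x=-4 → posterior Normal(379/682, 6/31)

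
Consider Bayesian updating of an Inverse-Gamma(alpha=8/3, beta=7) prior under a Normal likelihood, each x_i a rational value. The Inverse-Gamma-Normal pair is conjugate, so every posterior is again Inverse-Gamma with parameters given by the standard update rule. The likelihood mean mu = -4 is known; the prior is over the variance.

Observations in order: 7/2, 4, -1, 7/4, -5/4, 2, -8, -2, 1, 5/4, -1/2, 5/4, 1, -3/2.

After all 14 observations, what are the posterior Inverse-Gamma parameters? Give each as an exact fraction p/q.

alpha=29/3, beta=727/4

obs 1: x=7/2 → posterior Inverse-Gamma(19/6, 281/8)
obs 2: x=4 → posterior Inverse-Gamma(11/3, 537/8)
obs 3: x=-1 → posterior Inverse-Gamma(25/6, 573/8)
obs 4: x=7/4 → posterior Inverse-Gamma(14/3, 2821/32)
obs 5: x=-5/4 → posterior Inverse-Gamma(31/6, 1471/16)
obs 6: x=2 → posterior Inverse-Gamma(17/3, 1759/16)
obs 7: x=-8 → posterior Inverse-Gamma(37/6, 1887/16)
obs 8: x=-2 → posterior Inverse-Gamma(20/3, 1919/16)
obs 9: x=1 → posterior Inverse-Gamma(43/6, 2119/16)
obs 10: x=5/4 → posterior Inverse-Gamma(23/3, 4679/32)
obs 11: x=-1/2 → posterior Inverse-Gamma(49/6, 4875/32)
obs 12: x=5/4 → posterior Inverse-Gamma(26/3, 1329/8)
obs 13: x=1 → posterior Inverse-Gamma(55/6, 1429/8)
obs 14: x=-3/2 → posterior Inverse-Gamma(29/3, 727/4)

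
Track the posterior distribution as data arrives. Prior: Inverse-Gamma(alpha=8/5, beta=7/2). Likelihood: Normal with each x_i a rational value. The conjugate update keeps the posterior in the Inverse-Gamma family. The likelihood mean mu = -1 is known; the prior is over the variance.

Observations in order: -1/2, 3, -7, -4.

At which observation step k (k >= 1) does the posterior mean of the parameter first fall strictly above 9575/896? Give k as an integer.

k = 3

obs 1: x=-1/2 → posterior Inverse-Gamma(21/10, 29/8)
obs 2: x=3 → posterior Inverse-Gamma(13/5, 93/8)
obs 3: x=-7 → posterior Inverse-Gamma(31/10, 237/8)
obs 4: x=-4 → posterior Inverse-Gamma(18/5, 273/8)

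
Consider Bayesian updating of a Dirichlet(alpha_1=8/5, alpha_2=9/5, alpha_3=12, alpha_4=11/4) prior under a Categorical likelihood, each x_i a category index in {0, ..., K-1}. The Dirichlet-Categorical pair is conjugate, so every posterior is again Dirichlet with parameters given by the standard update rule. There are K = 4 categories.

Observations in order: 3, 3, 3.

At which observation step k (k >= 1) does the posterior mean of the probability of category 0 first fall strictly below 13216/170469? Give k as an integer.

k = 3

obs 1: x=3 → posterior Dirichlet(8/5, 9/5, 12, 15/4)
obs 2: x=3 → posterior Dirichlet(8/5, 9/5, 12, 19/4)
obs 3: x=3 → posterior Dirichlet(8/5, 9/5, 12, 23/4)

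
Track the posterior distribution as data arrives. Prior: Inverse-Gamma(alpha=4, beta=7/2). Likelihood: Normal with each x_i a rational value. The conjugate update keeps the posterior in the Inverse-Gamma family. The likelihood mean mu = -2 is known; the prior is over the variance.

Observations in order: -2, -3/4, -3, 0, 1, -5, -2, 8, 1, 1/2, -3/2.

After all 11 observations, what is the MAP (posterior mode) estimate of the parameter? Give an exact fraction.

obs 1: x=-2 → posterior Inverse-Gamma(9/2, 7/2)
obs 2: x=-3/4 → posterior Inverse-Gamma(5, 137/32)
obs 3: x=-3 → posterior Inverse-Gamma(11/2, 153/32)
obs 4: x=0 → posterior Inverse-Gamma(6, 217/32)
obs 5: x=1 → posterior Inverse-Gamma(13/2, 361/32)
obs 6: x=-5 → posterior Inverse-Gamma(7, 505/32)
obs 7: x=-2 → posterior Inverse-Gamma(15/2, 505/32)
obs 8: x=8 → posterior Inverse-Gamma(8, 2105/32)
obs 9: x=1 → posterior Inverse-Gamma(17/2, 2249/32)
obs 10: x=1/2 → posterior Inverse-Gamma(9, 2349/32)
obs 11: x=-3/2 → posterior Inverse-Gamma(19/2, 2353/32)

2353/336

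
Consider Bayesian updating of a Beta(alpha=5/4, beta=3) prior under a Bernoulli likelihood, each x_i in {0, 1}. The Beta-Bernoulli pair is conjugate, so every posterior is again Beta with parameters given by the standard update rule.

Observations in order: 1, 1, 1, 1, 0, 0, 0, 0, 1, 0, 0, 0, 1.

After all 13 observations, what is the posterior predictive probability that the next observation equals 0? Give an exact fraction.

obs 1: x=1 → posterior Beta(9/4, 3)
obs 2: x=1 → posterior Beta(13/4, 3)
obs 3: x=1 → posterior Beta(17/4, 3)
obs 4: x=1 → posterior Beta(21/4, 3)
obs 5: x=0 → posterior Beta(21/4, 4)
obs 6: x=0 → posterior Beta(21/4, 5)
obs 7: x=0 → posterior Beta(21/4, 6)
obs 8: x=0 → posterior Beta(21/4, 7)
obs 9: x=1 → posterior Beta(25/4, 7)
obs 10: x=0 → posterior Beta(25/4, 8)
obs 11: x=0 → posterior Beta(25/4, 9)
obs 12: x=0 → posterior Beta(25/4, 10)
obs 13: x=1 → posterior Beta(29/4, 10)

40/69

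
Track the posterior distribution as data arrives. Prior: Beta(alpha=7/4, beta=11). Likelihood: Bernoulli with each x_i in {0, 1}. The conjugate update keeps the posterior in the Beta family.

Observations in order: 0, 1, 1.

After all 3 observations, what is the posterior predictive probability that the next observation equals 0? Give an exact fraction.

obs 1: x=0 → posterior Beta(7/4, 12)
obs 2: x=1 → posterior Beta(11/4, 12)
obs 3: x=1 → posterior Beta(15/4, 12)

16/21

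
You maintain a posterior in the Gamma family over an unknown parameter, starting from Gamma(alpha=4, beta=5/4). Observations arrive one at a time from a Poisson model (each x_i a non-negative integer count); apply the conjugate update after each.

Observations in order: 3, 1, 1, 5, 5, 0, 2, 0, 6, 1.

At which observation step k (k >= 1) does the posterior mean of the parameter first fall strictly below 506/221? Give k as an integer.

k = 3

obs 1: x=3 → posterior Gamma(7, 9/4)
obs 2: x=1 → posterior Gamma(8, 13/4)
obs 3: x=1 → posterior Gamma(9, 17/4)
obs 4: x=5 → posterior Gamma(14, 21/4)
obs 5: x=5 → posterior Gamma(19, 25/4)
obs 6: x=0 → posterior Gamma(19, 29/4)
obs 7: x=2 → posterior Gamma(21, 33/4)
obs 8: x=0 → posterior Gamma(21, 37/4)
obs 9: x=6 → posterior Gamma(27, 41/4)
obs 10: x=1 → posterior Gamma(28, 45/4)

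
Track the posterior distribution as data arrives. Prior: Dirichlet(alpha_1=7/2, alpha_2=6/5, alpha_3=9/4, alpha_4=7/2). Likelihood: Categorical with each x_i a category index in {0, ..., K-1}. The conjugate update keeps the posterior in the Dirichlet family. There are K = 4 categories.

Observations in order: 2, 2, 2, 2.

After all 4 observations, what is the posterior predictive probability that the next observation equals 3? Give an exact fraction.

obs 1: x=2 → posterior Dirichlet(7/2, 6/5, 13/4, 7/2)
obs 2: x=2 → posterior Dirichlet(7/2, 6/5, 17/4, 7/2)
obs 3: x=2 → posterior Dirichlet(7/2, 6/5, 21/4, 7/2)
obs 4: x=2 → posterior Dirichlet(7/2, 6/5, 25/4, 7/2)

70/289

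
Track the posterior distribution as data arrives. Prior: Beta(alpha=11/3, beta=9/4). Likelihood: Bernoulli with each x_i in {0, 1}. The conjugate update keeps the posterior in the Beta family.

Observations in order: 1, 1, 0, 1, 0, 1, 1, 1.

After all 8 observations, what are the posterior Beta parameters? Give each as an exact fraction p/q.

alpha=29/3, beta=17/4

obs 1: x=1 → posterior Beta(14/3, 9/4)
obs 2: x=1 → posterior Beta(17/3, 9/4)
obs 3: x=0 → posterior Beta(17/3, 13/4)
obs 4: x=1 → posterior Beta(20/3, 13/4)
obs 5: x=0 → posterior Beta(20/3, 17/4)
obs 6: x=1 → posterior Beta(23/3, 17/4)
obs 7: x=1 → posterior Beta(26/3, 17/4)
obs 8: x=1 → posterior Beta(29/3, 17/4)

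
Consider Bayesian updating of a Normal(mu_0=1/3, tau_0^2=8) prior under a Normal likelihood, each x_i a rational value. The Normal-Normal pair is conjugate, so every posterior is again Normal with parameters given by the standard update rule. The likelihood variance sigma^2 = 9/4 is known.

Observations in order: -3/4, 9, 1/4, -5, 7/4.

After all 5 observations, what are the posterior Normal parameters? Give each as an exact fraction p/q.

mu_0=171/169, tau_0^2=72/169

obs 1: x=-3/4 → posterior Normal(-21/41, 72/41)
obs 2: x=9 → posterior Normal(267/73, 72/73)
obs 3: x=1/4 → posterior Normal(55/21, 24/35)
obs 4: x=-5 → posterior Normal(115/137, 72/137)
obs 5: x=7/4 → posterior Normal(171/169, 72/169)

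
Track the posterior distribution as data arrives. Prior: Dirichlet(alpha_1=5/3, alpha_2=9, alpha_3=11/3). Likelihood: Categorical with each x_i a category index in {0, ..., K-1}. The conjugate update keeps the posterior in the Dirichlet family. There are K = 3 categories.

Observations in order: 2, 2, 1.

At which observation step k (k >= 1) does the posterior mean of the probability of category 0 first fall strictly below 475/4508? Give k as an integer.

obs 1: x=2 → posterior Dirichlet(5/3, 9, 14/3)
obs 2: x=2 → posterior Dirichlet(5/3, 9, 17/3)
obs 3: x=1 → posterior Dirichlet(5/3, 10, 17/3)

k = 2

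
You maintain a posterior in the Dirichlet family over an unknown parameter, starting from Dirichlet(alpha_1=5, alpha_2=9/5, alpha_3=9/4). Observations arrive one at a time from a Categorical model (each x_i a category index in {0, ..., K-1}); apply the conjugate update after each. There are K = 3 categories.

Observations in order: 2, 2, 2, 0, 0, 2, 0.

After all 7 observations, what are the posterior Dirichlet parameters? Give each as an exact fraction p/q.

alpha_1=8, alpha_2=9/5, alpha_3=25/4

obs 1: x=2 → posterior Dirichlet(5, 9/5, 13/4)
obs 2: x=2 → posterior Dirichlet(5, 9/5, 17/4)
obs 3: x=2 → posterior Dirichlet(5, 9/5, 21/4)
obs 4: x=0 → posterior Dirichlet(6, 9/5, 21/4)
obs 5: x=0 → posterior Dirichlet(7, 9/5, 21/4)
obs 6: x=2 → posterior Dirichlet(7, 9/5, 25/4)
obs 7: x=0 → posterior Dirichlet(8, 9/5, 25/4)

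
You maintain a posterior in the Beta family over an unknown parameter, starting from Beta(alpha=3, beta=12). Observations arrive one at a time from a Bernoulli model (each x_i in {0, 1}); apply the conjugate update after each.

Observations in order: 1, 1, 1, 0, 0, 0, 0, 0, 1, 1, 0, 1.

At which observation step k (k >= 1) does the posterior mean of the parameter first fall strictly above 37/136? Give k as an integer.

obs 1: x=1 → posterior Beta(4, 12)
obs 2: x=1 → posterior Beta(5, 12)
obs 3: x=1 → posterior Beta(6, 12)
obs 4: x=0 → posterior Beta(6, 13)
obs 5: x=0 → posterior Beta(6, 14)
obs 6: x=0 → posterior Beta(6, 15)
obs 7: x=0 → posterior Beta(6, 16)
obs 8: x=0 → posterior Beta(6, 17)
obs 9: x=1 → posterior Beta(7, 17)
obs 10: x=1 → posterior Beta(8, 17)
obs 11: x=0 → posterior Beta(8, 18)
obs 12: x=1 → posterior Beta(9, 18)

k = 2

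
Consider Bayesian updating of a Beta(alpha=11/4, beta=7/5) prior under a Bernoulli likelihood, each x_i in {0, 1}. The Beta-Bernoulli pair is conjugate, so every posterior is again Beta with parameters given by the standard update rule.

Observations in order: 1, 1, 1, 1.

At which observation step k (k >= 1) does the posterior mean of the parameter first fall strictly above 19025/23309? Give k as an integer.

k = 4

obs 1: x=1 → posterior Beta(15/4, 7/5)
obs 2: x=1 → posterior Beta(19/4, 7/5)
obs 3: x=1 → posterior Beta(23/4, 7/5)
obs 4: x=1 → posterior Beta(27/4, 7/5)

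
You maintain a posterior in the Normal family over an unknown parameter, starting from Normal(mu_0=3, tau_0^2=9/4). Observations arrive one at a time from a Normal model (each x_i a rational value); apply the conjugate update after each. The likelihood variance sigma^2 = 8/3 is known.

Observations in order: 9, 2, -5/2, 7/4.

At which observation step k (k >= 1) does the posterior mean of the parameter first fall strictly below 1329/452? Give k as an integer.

k = 3

obs 1: x=9 → posterior Normal(339/59, 72/59)
obs 2: x=2 → posterior Normal(393/86, 36/43)
obs 3: x=-5/2 → posterior Normal(651/226, 72/113)
obs 4: x=7/4 → posterior Normal(213/80, 18/35)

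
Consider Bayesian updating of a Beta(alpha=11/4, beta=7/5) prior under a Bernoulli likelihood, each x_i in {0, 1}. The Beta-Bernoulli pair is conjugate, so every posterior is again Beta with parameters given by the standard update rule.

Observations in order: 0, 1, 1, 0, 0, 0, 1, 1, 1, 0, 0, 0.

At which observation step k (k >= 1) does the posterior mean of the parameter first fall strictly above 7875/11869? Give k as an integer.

k = 3

obs 1: x=0 → posterior Beta(11/4, 12/5)
obs 2: x=1 → posterior Beta(15/4, 12/5)
obs 3: x=1 → posterior Beta(19/4, 12/5)
obs 4: x=0 → posterior Beta(19/4, 17/5)
obs 5: x=0 → posterior Beta(19/4, 22/5)
obs 6: x=0 → posterior Beta(19/4, 27/5)
obs 7: x=1 → posterior Beta(23/4, 27/5)
obs 8: x=1 → posterior Beta(27/4, 27/5)
obs 9: x=1 → posterior Beta(31/4, 27/5)
obs 10: x=0 → posterior Beta(31/4, 32/5)
obs 11: x=0 → posterior Beta(31/4, 37/5)
obs 12: x=0 → posterior Beta(31/4, 42/5)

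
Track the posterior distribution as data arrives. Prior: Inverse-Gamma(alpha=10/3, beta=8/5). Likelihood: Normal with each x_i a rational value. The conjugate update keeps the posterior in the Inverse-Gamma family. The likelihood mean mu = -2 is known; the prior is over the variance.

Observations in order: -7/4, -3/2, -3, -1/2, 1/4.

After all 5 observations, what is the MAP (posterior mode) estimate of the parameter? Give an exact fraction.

obs 1: x=-7/4 → posterior Inverse-Gamma(23/6, 261/160)
obs 2: x=-3/2 → posterior Inverse-Gamma(13/3, 281/160)
obs 3: x=-3 → posterior Inverse-Gamma(29/6, 361/160)
obs 4: x=-1/2 → posterior Inverse-Gamma(16/3, 541/160)
obs 5: x=1/4 → posterior Inverse-Gamma(35/6, 473/80)

1419/1640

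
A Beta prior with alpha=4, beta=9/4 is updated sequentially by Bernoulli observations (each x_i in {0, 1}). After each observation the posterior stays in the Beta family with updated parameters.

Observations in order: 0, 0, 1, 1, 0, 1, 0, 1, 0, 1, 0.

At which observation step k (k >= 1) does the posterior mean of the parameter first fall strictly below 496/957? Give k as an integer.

k = 2

obs 1: x=0 → posterior Beta(4, 13/4)
obs 2: x=0 → posterior Beta(4, 17/4)
obs 3: x=1 → posterior Beta(5, 17/4)
obs 4: x=1 → posterior Beta(6, 17/4)
obs 5: x=0 → posterior Beta(6, 21/4)
obs 6: x=1 → posterior Beta(7, 21/4)
obs 7: x=0 → posterior Beta(7, 25/4)
obs 8: x=1 → posterior Beta(8, 25/4)
obs 9: x=0 → posterior Beta(8, 29/4)
obs 10: x=1 → posterior Beta(9, 29/4)
obs 11: x=0 → posterior Beta(9, 33/4)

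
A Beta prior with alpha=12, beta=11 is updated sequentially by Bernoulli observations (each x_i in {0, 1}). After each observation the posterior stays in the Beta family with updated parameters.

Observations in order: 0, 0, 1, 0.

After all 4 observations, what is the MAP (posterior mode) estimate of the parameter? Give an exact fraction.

12/25

obs 1: x=0 → posterior Beta(12, 12)
obs 2: x=0 → posterior Beta(12, 13)
obs 3: x=1 → posterior Beta(13, 13)
obs 4: x=0 → posterior Beta(13, 14)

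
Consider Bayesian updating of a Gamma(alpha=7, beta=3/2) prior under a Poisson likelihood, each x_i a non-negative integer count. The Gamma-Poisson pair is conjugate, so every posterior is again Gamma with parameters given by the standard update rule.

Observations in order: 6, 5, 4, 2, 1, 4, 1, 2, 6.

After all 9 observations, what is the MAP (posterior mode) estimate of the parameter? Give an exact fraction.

obs 1: x=6 → posterior Gamma(13, 5/2)
obs 2: x=5 → posterior Gamma(18, 7/2)
obs 3: x=4 → posterior Gamma(22, 9/2)
obs 4: x=2 → posterior Gamma(24, 11/2)
obs 5: x=1 → posterior Gamma(25, 13/2)
obs 6: x=4 → posterior Gamma(29, 15/2)
obs 7: x=1 → posterior Gamma(30, 17/2)
obs 8: x=2 → posterior Gamma(32, 19/2)
obs 9: x=6 → posterior Gamma(38, 21/2)

74/21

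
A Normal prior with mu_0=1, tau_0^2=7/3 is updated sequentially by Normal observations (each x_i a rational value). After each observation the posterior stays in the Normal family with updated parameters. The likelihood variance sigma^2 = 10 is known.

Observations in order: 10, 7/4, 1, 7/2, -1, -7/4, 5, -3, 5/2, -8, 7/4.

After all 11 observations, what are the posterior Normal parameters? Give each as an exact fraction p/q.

obs 1: x=10 → posterior Normal(100/37, 70/37)
obs 2: x=7/4 → posterior Normal(449/176, 35/22)
obs 3: x=1 → posterior Normal(159/68, 70/51)
obs 4: x=7/2 → posterior Normal(575/232, 35/29)
obs 5: x=-1 → posterior Normal(547/260, 14/13)
obs 6: x=-7/4 → posterior Normal(83/48, 35/36)
obs 7: x=5 → posterior Normal(319/158, 70/79)
obs 8: x=-3 → posterior Normal(277/172, 35/43)
obs 9: x=5/2 → posterior Normal(52/31, 70/93)
obs 10: x=-8 → posterior Normal(1, 7/10)
obs 11: x=7/4 → posterior Normal(449/428, 70/107)

mu_0=449/428, tau_0^2=70/107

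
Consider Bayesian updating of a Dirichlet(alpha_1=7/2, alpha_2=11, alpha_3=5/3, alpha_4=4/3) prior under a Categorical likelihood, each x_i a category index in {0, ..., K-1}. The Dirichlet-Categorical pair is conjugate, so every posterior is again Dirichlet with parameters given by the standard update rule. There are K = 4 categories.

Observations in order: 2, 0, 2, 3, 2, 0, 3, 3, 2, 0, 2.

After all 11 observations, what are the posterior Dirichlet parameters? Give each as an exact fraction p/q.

obs 1: x=2 → posterior Dirichlet(7/2, 11, 8/3, 4/3)
obs 2: x=0 → posterior Dirichlet(9/2, 11, 8/3, 4/3)
obs 3: x=2 → posterior Dirichlet(9/2, 11, 11/3, 4/3)
obs 4: x=3 → posterior Dirichlet(9/2, 11, 11/3, 7/3)
obs 5: x=2 → posterior Dirichlet(9/2, 11, 14/3, 7/3)
obs 6: x=0 → posterior Dirichlet(11/2, 11, 14/3, 7/3)
obs 7: x=3 → posterior Dirichlet(11/2, 11, 14/3, 10/3)
obs 8: x=3 → posterior Dirichlet(11/2, 11, 14/3, 13/3)
obs 9: x=2 → posterior Dirichlet(11/2, 11, 17/3, 13/3)
obs 10: x=0 → posterior Dirichlet(13/2, 11, 17/3, 13/3)
obs 11: x=2 → posterior Dirichlet(13/2, 11, 20/3, 13/3)

alpha_1=13/2, alpha_2=11, alpha_3=20/3, alpha_4=13/3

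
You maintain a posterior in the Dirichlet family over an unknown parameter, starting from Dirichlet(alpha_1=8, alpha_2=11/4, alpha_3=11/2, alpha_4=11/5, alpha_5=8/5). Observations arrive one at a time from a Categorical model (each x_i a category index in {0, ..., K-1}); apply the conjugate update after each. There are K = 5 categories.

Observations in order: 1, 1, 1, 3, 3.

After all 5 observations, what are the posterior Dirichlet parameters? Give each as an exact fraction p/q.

alpha_1=8, alpha_2=23/4, alpha_3=11/2, alpha_4=21/5, alpha_5=8/5

obs 1: x=1 → posterior Dirichlet(8, 15/4, 11/2, 11/5, 8/5)
obs 2: x=1 → posterior Dirichlet(8, 19/4, 11/2, 11/5, 8/5)
obs 3: x=1 → posterior Dirichlet(8, 23/4, 11/2, 11/5, 8/5)
obs 4: x=3 → posterior Dirichlet(8, 23/4, 11/2, 16/5, 8/5)
obs 5: x=3 → posterior Dirichlet(8, 23/4, 11/2, 21/5, 8/5)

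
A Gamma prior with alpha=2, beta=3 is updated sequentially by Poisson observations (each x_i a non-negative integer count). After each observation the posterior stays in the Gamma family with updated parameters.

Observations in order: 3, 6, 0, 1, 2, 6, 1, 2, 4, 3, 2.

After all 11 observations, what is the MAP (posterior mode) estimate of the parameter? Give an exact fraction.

31/14

obs 1: x=3 → posterior Gamma(5, 4)
obs 2: x=6 → posterior Gamma(11, 5)
obs 3: x=0 → posterior Gamma(11, 6)
obs 4: x=1 → posterior Gamma(12, 7)
obs 5: x=2 → posterior Gamma(14, 8)
obs 6: x=6 → posterior Gamma(20, 9)
obs 7: x=1 → posterior Gamma(21, 10)
obs 8: x=2 → posterior Gamma(23, 11)
obs 9: x=4 → posterior Gamma(27, 12)
obs 10: x=3 → posterior Gamma(30, 13)
obs 11: x=2 → posterior Gamma(32, 14)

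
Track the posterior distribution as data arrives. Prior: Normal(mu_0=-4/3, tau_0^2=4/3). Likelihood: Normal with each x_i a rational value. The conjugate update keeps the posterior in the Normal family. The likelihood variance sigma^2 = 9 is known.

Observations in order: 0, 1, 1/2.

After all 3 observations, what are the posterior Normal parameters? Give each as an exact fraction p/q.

mu_0=-10/13, tau_0^2=12/13

obs 1: x=0 → posterior Normal(-36/31, 36/31)
obs 2: x=1 → posterior Normal(-32/35, 36/35)
obs 3: x=1/2 → posterior Normal(-10/13, 12/13)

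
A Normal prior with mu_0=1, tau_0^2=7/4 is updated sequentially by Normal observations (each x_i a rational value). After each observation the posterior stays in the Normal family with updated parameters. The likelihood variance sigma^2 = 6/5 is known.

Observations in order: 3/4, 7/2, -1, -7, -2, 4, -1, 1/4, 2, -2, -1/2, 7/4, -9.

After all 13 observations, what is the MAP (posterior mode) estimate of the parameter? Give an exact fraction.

-1339/1916

obs 1: x=3/4 → posterior Normal(201/236, 42/59)
obs 2: x=7/2 → posterior Normal(691/376, 21/47)
obs 3: x=-1 → posterior Normal(551/516, 14/43)
obs 4: x=-7 → posterior Normal(-429/656, 21/82)
obs 5: x=-2 → posterior Normal(-709/796, 42/199)
obs 6: x=4 → posterior Normal(-149/936, 7/39)
obs 7: x=-1 → posterior Normal(-289/1076, 42/269)
obs 8: x=1/4 → posterior Normal(-127/608, 21/152)
obs 9: x=2 → posterior Normal(13/678, 14/113)
obs 10: x=-2 → posterior Normal(-127/748, 21/187)
obs 11: x=-1/2 → posterior Normal(-81/409, 42/409)
obs 12: x=7/4 → posterior Normal(-79/1776, 7/74)
obs 13: x=-9 → posterior Normal(-1339/1916, 42/479)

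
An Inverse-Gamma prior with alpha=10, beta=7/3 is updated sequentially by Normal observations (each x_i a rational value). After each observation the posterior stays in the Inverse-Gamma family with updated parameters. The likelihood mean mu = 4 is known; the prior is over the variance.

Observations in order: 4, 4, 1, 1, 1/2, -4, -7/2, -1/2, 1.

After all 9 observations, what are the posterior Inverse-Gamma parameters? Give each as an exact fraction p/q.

alpha=29/2, beta=2213/24

obs 1: x=4 → posterior Inverse-Gamma(21/2, 7/3)
obs 2: x=4 → posterior Inverse-Gamma(11, 7/3)
obs 3: x=1 → posterior Inverse-Gamma(23/2, 41/6)
obs 4: x=1 → posterior Inverse-Gamma(12, 34/3)
obs 5: x=1/2 → posterior Inverse-Gamma(25/2, 419/24)
obs 6: x=-4 → posterior Inverse-Gamma(13, 1187/24)
obs 7: x=-7/2 → posterior Inverse-Gamma(27/2, 931/12)
obs 8: x=-1/2 → posterior Inverse-Gamma(14, 2105/24)
obs 9: x=1 → posterior Inverse-Gamma(29/2, 2213/24)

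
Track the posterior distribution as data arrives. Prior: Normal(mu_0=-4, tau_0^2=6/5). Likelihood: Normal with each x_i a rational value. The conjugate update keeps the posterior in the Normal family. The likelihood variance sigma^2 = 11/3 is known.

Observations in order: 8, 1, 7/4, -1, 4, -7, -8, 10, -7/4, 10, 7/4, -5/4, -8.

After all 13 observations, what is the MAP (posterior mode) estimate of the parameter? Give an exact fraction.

obs 1: x=8 → posterior Normal(-76/73, 66/73)
obs 2: x=1 → posterior Normal(-58/91, 66/91)
obs 3: x=7/4 → posterior Normal(-53/218, 66/109)
obs 4: x=-1 → posterior Normal(-89/254, 66/127)
obs 5: x=4 → posterior Normal(11/58, 66/145)
obs 6: x=-7 → posterior Normal(-197/326, 66/163)
obs 7: x=-8 → posterior Normal(-485/362, 66/181)
obs 8: x=10 → posterior Normal(-125/398, 66/199)
obs 9: x=-7/4 → posterior Normal(-94/217, 66/217)
obs 10: x=10 → posterior Normal(86/235, 66/235)
obs 11: x=7/4 → posterior Normal(235/506, 6/23)
obs 12: x=-5/4 → posterior Normal(95/271, 66/271)
obs 13: x=-8 → posterior Normal(-49/289, 66/289)

-49/289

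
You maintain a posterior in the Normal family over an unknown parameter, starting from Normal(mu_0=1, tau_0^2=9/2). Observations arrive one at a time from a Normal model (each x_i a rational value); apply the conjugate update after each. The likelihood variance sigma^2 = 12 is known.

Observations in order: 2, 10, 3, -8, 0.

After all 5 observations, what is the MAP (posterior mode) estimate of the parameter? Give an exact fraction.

29/23

obs 1: x=2 → posterior Normal(14/11, 36/11)
obs 2: x=10 → posterior Normal(22/7, 18/7)
obs 3: x=3 → posterior Normal(53/17, 36/17)
obs 4: x=-8 → posterior Normal(29/20, 9/5)
obs 5: x=0 → posterior Normal(29/23, 36/23)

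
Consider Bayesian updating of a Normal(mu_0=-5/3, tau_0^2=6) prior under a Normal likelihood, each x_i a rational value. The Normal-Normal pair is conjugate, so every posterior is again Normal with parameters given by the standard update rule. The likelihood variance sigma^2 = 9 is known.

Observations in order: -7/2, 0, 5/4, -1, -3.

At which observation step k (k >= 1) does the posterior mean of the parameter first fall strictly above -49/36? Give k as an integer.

obs 1: x=-7/2 → posterior Normal(-12/5, 18/5)
obs 2: x=0 → posterior Normal(-12/7, 18/7)
obs 3: x=5/4 → posterior Normal(-19/18, 2)
obs 4: x=-1 → posterior Normal(-23/22, 18/11)
obs 5: x=-3 → posterior Normal(-35/26, 18/13)

k = 3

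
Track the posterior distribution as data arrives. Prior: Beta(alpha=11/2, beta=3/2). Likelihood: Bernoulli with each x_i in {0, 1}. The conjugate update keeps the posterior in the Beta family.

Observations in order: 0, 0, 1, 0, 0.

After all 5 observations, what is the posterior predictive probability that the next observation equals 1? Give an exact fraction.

13/24

obs 1: x=0 → posterior Beta(11/2, 5/2)
obs 2: x=0 → posterior Beta(11/2, 7/2)
obs 3: x=1 → posterior Beta(13/2, 7/2)
obs 4: x=0 → posterior Beta(13/2, 9/2)
obs 5: x=0 → posterior Beta(13/2, 11/2)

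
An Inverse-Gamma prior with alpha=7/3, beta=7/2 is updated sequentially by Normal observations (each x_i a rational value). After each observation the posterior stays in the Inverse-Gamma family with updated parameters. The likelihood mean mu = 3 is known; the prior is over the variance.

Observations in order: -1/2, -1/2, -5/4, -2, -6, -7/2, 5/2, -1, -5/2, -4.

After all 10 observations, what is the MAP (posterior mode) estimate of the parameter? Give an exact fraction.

obs 1: x=-1/2 → posterior Inverse-Gamma(17/6, 77/8)
obs 2: x=-1/2 → posterior Inverse-Gamma(10/3, 63/4)
obs 3: x=-5/4 → posterior Inverse-Gamma(23/6, 793/32)
obs 4: x=-2 → posterior Inverse-Gamma(13/3, 1193/32)
obs 5: x=-6 → posterior Inverse-Gamma(29/6, 2489/32)
obs 6: x=-7/2 → posterior Inverse-Gamma(16/3, 3165/32)
obs 7: x=5/2 → posterior Inverse-Gamma(35/6, 3169/32)
obs 8: x=-1 → posterior Inverse-Gamma(19/3, 3425/32)
obs 9: x=-5/2 → posterior Inverse-Gamma(41/6, 3909/32)
obs 10: x=-4 → posterior Inverse-Gamma(22/3, 4693/32)

14079/800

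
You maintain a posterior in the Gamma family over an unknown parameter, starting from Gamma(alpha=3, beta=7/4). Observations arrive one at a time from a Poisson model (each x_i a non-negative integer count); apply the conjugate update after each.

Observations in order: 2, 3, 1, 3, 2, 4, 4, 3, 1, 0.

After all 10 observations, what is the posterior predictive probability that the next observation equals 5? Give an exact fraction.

161180926870461161246244322518475298824594529548288/3186483653237113298223848401540117886085614491918113

obs 1: x=2 → posterior Gamma(5, 11/4)
obs 2: x=3 → posterior Gamma(8, 15/4)
obs 3: x=1 → posterior Gamma(9, 19/4)
obs 4: x=3 → posterior Gamma(12, 23/4)
obs 5: x=2 → posterior Gamma(14, 27/4)
obs 6: x=4 → posterior Gamma(18, 31/4)
obs 7: x=4 → posterior Gamma(22, 35/4)
obs 8: x=3 → posterior Gamma(25, 39/4)
obs 9: x=1 → posterior Gamma(26, 43/4)
obs 10: x=0 → posterior Gamma(26, 47/4)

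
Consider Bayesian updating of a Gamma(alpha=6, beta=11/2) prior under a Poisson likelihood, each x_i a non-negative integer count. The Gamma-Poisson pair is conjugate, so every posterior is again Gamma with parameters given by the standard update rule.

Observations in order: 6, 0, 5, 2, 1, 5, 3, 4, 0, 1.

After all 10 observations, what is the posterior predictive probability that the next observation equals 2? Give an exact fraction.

1115436391094502023423288300662968100678011305596988/4260631322896113918707328987843929672798127051556929

obs 1: x=6 → posterior Gamma(12, 13/2)
obs 2: x=0 → posterior Gamma(12, 15/2)
obs 3: x=5 → posterior Gamma(17, 17/2)
obs 4: x=2 → posterior Gamma(19, 19/2)
obs 5: x=1 → posterior Gamma(20, 21/2)
obs 6: x=5 → posterior Gamma(25, 23/2)
obs 7: x=3 → posterior Gamma(28, 25/2)
obs 8: x=4 → posterior Gamma(32, 27/2)
obs 9: x=0 → posterior Gamma(32, 29/2)
obs 10: x=1 → posterior Gamma(33, 31/2)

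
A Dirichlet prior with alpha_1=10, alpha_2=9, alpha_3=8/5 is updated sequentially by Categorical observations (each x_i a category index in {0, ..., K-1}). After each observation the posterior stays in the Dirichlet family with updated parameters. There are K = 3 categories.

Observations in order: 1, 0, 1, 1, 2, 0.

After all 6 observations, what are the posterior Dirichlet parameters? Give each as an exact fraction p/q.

alpha_1=12, alpha_2=12, alpha_3=13/5

obs 1: x=1 → posterior Dirichlet(10, 10, 8/5)
obs 2: x=0 → posterior Dirichlet(11, 10, 8/5)
obs 3: x=1 → posterior Dirichlet(11, 11, 8/5)
obs 4: x=1 → posterior Dirichlet(11, 12, 8/5)
obs 5: x=2 → posterior Dirichlet(11, 12, 13/5)
obs 6: x=0 → posterior Dirichlet(12, 12, 13/5)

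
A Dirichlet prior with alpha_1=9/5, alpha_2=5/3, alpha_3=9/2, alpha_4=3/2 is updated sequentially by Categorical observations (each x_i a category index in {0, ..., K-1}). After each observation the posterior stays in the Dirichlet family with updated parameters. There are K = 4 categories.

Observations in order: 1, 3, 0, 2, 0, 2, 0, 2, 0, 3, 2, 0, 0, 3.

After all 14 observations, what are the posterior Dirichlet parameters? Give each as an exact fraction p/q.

alpha_1=39/5, alpha_2=8/3, alpha_3=17/2, alpha_4=9/2

obs 1: x=1 → posterior Dirichlet(9/5, 8/3, 9/2, 3/2)
obs 2: x=3 → posterior Dirichlet(9/5, 8/3, 9/2, 5/2)
obs 3: x=0 → posterior Dirichlet(14/5, 8/3, 9/2, 5/2)
obs 4: x=2 → posterior Dirichlet(14/5, 8/3, 11/2, 5/2)
obs 5: x=0 → posterior Dirichlet(19/5, 8/3, 11/2, 5/2)
obs 6: x=2 → posterior Dirichlet(19/5, 8/3, 13/2, 5/2)
obs 7: x=0 → posterior Dirichlet(24/5, 8/3, 13/2, 5/2)
obs 8: x=2 → posterior Dirichlet(24/5, 8/3, 15/2, 5/2)
obs 9: x=0 → posterior Dirichlet(29/5, 8/3, 15/2, 5/2)
obs 10: x=3 → posterior Dirichlet(29/5, 8/3, 15/2, 7/2)
obs 11: x=2 → posterior Dirichlet(29/5, 8/3, 17/2, 7/2)
obs 12: x=0 → posterior Dirichlet(34/5, 8/3, 17/2, 7/2)
obs 13: x=0 → posterior Dirichlet(39/5, 8/3, 17/2, 7/2)
obs 14: x=3 → posterior Dirichlet(39/5, 8/3, 17/2, 9/2)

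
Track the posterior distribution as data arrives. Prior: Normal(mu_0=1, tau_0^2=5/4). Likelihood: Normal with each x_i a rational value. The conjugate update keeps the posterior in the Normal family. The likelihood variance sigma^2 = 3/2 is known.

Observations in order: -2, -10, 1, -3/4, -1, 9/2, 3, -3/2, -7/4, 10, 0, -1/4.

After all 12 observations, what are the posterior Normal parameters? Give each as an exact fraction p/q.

obs 1: x=-2 → posterior Normal(-4/11, 15/22)
obs 2: x=-10 → posterior Normal(-27/8, 15/32)
obs 3: x=1 → posterior Normal(-7/3, 5/14)
obs 4: x=-3/4 → posterior Normal(-211/104, 15/52)
obs 5: x=-1 → posterior Normal(-231/124, 15/62)
obs 6: x=9/2 → posterior Normal(-47/48, 5/24)
obs 7: x=3 → posterior Normal(-81/164, 15/82)
obs 8: x=-3/2 → posterior Normal(-111/184, 15/92)
obs 9: x=-7/4 → posterior Normal(-73/102, 5/34)
obs 10: x=10 → posterior Normal(27/112, 15/112)
obs 11: x=0 → posterior Normal(27/122, 15/122)
obs 12: x=-1/4 → posterior Normal(49/264, 5/44)

mu_0=49/264, tau_0^2=5/44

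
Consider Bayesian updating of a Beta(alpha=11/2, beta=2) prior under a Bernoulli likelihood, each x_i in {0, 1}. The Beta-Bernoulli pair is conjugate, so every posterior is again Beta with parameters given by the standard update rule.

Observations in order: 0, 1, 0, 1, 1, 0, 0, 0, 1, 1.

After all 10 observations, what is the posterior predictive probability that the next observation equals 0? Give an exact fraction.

obs 1: x=0 → posterior Beta(11/2, 3)
obs 2: x=1 → posterior Beta(13/2, 3)
obs 3: x=0 → posterior Beta(13/2, 4)
obs 4: x=1 → posterior Beta(15/2, 4)
obs 5: x=1 → posterior Beta(17/2, 4)
obs 6: x=0 → posterior Beta(17/2, 5)
obs 7: x=0 → posterior Beta(17/2, 6)
obs 8: x=0 → posterior Beta(17/2, 7)
obs 9: x=1 → posterior Beta(19/2, 7)
obs 10: x=1 → posterior Beta(21/2, 7)

2/5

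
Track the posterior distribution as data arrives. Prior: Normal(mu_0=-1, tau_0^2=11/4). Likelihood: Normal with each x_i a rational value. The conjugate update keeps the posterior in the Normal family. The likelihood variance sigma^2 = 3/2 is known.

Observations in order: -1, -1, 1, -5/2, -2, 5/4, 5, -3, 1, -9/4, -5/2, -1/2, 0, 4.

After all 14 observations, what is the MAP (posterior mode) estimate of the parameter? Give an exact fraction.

-67/320

obs 1: x=-1 → posterior Normal(-1, 33/34)
obs 2: x=-1 → posterior Normal(-1, 33/56)
obs 3: x=1 → posterior Normal(-17/39, 11/26)
obs 4: x=-5/2 → posterior Normal(-89/100, 33/100)
obs 5: x=-2 → posterior Normal(-133/122, 33/122)
obs 6: x=5/4 → posterior Normal(-211/288, 11/48)
obs 7: x=5 → posterior Normal(9/332, 33/166)
obs 8: x=-3 → posterior Normal(-123/376, 33/188)
obs 9: x=1 → posterior Normal(-79/420, 11/70)
obs 10: x=-9/4 → posterior Normal(-89/232, 33/232)
obs 11: x=-5/2 → posterior Normal(-72/127, 33/254)
obs 12: x=-1/2 → posterior Normal(-155/276, 11/92)
obs 13: x=0 → posterior Normal(-155/298, 33/298)
obs 14: x=4 → posterior Normal(-67/320, 33/320)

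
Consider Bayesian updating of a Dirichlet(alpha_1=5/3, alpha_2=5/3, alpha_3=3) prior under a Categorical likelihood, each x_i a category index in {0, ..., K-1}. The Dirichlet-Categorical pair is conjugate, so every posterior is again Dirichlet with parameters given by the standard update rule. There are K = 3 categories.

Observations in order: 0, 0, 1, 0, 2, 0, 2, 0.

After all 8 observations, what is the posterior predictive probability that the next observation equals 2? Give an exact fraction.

15/43

obs 1: x=0 → posterior Dirichlet(8/3, 5/3, 3)
obs 2: x=0 → posterior Dirichlet(11/3, 5/3, 3)
obs 3: x=1 → posterior Dirichlet(11/3, 8/3, 3)
obs 4: x=0 → posterior Dirichlet(14/3, 8/3, 3)
obs 5: x=2 → posterior Dirichlet(14/3, 8/3, 4)
obs 6: x=0 → posterior Dirichlet(17/3, 8/3, 4)
obs 7: x=2 → posterior Dirichlet(17/3, 8/3, 5)
obs 8: x=0 → posterior Dirichlet(20/3, 8/3, 5)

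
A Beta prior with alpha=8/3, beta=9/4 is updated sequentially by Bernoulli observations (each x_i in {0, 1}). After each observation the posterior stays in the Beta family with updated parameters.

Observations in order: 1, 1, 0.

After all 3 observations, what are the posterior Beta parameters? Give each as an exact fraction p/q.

alpha=14/3, beta=13/4

obs 1: x=1 → posterior Beta(11/3, 9/4)
obs 2: x=1 → posterior Beta(14/3, 9/4)
obs 3: x=0 → posterior Beta(14/3, 13/4)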